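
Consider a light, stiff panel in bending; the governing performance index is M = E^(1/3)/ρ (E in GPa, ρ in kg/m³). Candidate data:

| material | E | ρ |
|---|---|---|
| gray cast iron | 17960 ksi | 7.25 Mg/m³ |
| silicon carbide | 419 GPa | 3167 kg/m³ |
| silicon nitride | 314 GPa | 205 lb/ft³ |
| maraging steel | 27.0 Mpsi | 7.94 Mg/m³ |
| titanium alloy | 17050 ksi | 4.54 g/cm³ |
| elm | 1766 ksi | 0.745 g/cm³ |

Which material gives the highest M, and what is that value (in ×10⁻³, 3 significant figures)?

elm, M = 3.09×10⁻³

After converting to SI:
  gray cast iron: E = 123.8 GPa, ρ = 7250 kg/m³
  silicon carbide: E = 419.0 GPa, ρ = 3167 kg/m³
  silicon nitride: E = 314.0 GPa, ρ = 3284 kg/m³
  maraging steel: E = 186.2 GPa, ρ = 7940 kg/m³
  titanium alloy: E = 117.6 GPa, ρ = 4540 kg/m³
  elm: E = 12.18 GPa, ρ = 745.0 kg/m³
  elm: M = 3.09×10⁻³
  silicon carbide: M = 2.36×10⁻³
  silicon nitride: M = 2.07×10⁻³
  titanium alloy: M = 1.08×10⁻³
  maraging steel: M = 0.719×10⁻³
  gray cast iron: M = 0.687×10⁻³
Highest index: elm.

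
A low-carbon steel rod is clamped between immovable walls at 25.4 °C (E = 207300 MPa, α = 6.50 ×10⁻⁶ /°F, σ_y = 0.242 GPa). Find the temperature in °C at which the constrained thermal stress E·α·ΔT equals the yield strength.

E = 207300 MPa = 207.3 GPa.
α = 6.50×10⁻⁶/°F × 9/5 = 11.7×10⁻⁶/K.
σ_y = 0.242 GPa = 242.0 MPa.
E·α·ΔT = 242.0 MPa ⇒ ΔT = 242.0 / (207.3×10³ × 11.7×10⁻⁶) = 99.78 K.
T = 25.4 + 99.78 = 125.2 °C.

125 °C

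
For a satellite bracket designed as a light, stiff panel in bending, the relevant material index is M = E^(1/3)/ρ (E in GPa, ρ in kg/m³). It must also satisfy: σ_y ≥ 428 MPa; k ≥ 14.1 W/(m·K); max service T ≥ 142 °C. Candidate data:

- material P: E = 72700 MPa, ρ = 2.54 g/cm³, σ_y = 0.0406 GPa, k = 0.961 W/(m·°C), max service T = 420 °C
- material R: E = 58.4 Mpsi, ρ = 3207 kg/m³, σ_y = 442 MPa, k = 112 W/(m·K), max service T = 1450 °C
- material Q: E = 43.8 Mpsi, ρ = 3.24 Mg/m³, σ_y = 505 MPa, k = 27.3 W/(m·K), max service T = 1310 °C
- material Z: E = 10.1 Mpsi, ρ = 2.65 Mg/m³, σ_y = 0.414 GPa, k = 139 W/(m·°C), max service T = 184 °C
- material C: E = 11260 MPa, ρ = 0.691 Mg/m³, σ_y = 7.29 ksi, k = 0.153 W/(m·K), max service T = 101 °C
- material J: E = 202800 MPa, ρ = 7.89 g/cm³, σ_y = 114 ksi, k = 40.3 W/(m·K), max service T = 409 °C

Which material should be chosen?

material R

Screen on constraints: σ_y ≥ 428 MPa; k ≥ 14.1 W/(m·K); max service T ≥ 142 °C. Survivors: material R, material Q, material J.
Normalizing units and computing the index:
  material R: E = 402.7 GPa, ρ = 3207 kg/m³
  material Q: E = 302.0 GPa, ρ = 3240 kg/m³
  material J: E = 202.8 GPa, ρ = 7890 kg/m³
  material R: M = 2.30×10⁻³
  material Q: M = 2.07×10⁻³
  material J: M = 0.745×10⁻³
Highest index: material R.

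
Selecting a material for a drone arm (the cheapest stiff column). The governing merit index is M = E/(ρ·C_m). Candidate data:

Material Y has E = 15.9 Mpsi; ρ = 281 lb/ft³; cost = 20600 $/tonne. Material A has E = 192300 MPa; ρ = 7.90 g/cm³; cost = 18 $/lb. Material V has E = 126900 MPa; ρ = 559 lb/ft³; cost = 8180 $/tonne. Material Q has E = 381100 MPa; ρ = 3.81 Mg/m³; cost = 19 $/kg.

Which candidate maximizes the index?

Putting every candidate on a common basis:
  material Y: E = 109.6 GPa, ρ = 4501 kg/m³, cost = 20.60 $/kg
  material A: E = 192.3 GPa, ρ = 7900 kg/m³, cost = 39.68 $/kg
  material V: E = 126.9 GPa, ρ = 8954 kg/m³, cost = 8.180 $/kg
  material Q: E = 381.1 GPa, ρ = 3810 kg/m³, cost = 19.00 $/kg
  material Q: M = 5.26 MN·m per $
  material V: M = 1.73 MN·m per $
  material Y: M = 1.18 MN·m per $
  material A: M = 0.613 MN·m per $
The maximum is for material Q.

material Q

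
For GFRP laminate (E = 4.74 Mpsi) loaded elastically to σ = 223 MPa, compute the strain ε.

E = 4.74 Mpsi = 32.68 GPa = 32680 MPa.
ε = σ/E = 223 / 32680 = 6.82×10⁻³.

6.82×10⁻³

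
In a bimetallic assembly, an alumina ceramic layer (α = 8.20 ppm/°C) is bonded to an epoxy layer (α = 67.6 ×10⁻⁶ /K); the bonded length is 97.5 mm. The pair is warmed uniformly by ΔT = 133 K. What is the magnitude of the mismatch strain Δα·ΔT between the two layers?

7.90×10⁻³

Δα = |8.20 − 67.6|×10⁻⁶/K = 59.4×10⁻⁶/K.
Mismatch strain = Δα·ΔT = 59.4×10⁻⁶ × 133.0 = 7.90×10⁻³.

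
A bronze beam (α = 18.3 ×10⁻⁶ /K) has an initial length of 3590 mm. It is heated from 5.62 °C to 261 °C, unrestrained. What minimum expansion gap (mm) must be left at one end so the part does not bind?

16.8 mm

ΔT = 261 − 5.62 = 255.4 K.
ΔL = α·L₀·ΔT = 18.3×10⁻⁶ × 3590 mm × 255.4 K = 16.8 mm.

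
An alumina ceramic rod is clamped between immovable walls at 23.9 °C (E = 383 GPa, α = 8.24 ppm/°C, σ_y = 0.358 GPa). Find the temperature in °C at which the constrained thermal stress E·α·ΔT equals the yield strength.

σ_y = 0.358 GPa = 358.0 MPa.
E·α·ΔT = 358.0 MPa ⇒ ΔT = 358.0 / (383.0×10³ × 8.24×10⁻⁶) = 113.4 K.
T = 23.9 + 113.4 = 137.3 °C.

137 °C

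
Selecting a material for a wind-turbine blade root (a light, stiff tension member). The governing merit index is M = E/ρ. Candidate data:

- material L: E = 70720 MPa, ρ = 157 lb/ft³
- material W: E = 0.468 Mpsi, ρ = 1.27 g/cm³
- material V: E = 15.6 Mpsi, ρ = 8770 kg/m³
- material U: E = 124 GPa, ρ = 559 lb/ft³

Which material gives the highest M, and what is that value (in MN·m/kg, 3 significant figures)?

Putting every candidate on a common basis:
  material L: E = 70.72 GPa, ρ = 2515 kg/m³
  material W: E = 3.227 GPa, ρ = 1270 kg/m³
  material V: E = 107.6 GPa, ρ = 8770 kg/m³
  material U: E = 124.0 GPa, ρ = 8954 kg/m³
  material L: M = 28.1 MN·m/kg
  material U: M = 13.8 MN·m/kg
  material V: M = 12.3 MN·m/kg
  material W: M = 2.54 MN·m/kg
Highest index: material L.

material L, M = 28.1 MN·m/kg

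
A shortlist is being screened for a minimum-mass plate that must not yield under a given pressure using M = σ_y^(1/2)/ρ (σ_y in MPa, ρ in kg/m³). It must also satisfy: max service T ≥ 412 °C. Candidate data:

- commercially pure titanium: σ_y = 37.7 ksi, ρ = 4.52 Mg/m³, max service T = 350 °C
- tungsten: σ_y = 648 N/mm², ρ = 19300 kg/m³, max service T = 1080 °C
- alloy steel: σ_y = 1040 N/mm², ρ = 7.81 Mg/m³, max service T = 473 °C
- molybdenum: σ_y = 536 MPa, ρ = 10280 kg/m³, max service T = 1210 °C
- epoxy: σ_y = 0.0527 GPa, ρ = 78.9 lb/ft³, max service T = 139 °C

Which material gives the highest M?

alloy steel

Screen on constraints: max service T ≥ 412 °C. Survivors: tungsten, alloy steel, molybdenum.
Convert each candidate to consistent units, then evaluate M:
  tungsten: σ_y = 648.0 MPa, ρ = 19300 kg/m³
  alloy steel: σ_y = 1040 MPa, ρ = 7810 kg/m³
  molybdenum: σ_y = 536.0 MPa, ρ = 10280 kg/m³
  alloy steel: M = 4.13×10⁻³
  molybdenum: M = 2.25×10⁻³
  tungsten: M = 1.32×10⁻³
Alloy steel ranks first.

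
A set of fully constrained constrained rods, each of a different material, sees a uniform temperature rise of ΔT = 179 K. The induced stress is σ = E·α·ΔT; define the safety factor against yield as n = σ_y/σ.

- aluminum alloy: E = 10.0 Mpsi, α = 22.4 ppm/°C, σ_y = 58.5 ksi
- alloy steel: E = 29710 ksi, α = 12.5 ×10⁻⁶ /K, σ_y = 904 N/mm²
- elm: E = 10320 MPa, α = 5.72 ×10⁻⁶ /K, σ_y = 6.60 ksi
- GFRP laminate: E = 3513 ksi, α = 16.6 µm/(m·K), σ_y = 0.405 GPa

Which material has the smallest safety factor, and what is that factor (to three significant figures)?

aluminum alloy, n = 1.46

In consistent units (E in GPa, α in ×10⁻⁶/K, σ_y in MPa):
  aluminum alloy: E = 68.95, α = 22.4, σ_y = 403.3 → σ = 276 MPa, n = 1.46
  alloy steel: E = 204.8, α = 12.5, σ_y = 904.0 → σ = 458 MPa, n = 1.97
  elm: E = 10.32, α = 5.72, σ_y = 45.51 → σ = 10.6 MPa, n = 4.31
  GFRP laminate: E = 24.22, α = 16.6, σ_y = 405.0 → σ = 72.0 MPa, n = 5.63
Aluminum alloy has the lowest safety factor, n = 1.46.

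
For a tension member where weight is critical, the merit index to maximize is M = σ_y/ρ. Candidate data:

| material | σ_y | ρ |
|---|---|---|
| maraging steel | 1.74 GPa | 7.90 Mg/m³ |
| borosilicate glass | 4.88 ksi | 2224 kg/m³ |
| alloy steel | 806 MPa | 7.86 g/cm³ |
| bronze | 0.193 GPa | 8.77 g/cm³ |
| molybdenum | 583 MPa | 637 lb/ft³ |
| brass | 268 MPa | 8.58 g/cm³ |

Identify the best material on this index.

maraging steel

Putting every candidate on a common basis:
  maraging steel: σ_y = 1740 MPa, ρ = 7900 kg/m³
  borosilicate glass: σ_y = 33.65 MPa, ρ = 2224 kg/m³
  alloy steel: σ_y = 806.0 MPa, ρ = 7860 kg/m³
  bronze: σ_y = 193.0 MPa, ρ = 8770 kg/m³
  molybdenum: σ_y = 583.0 MPa, ρ = 10200 kg/m³
  brass: σ_y = 268.0 MPa, ρ = 8580 kg/m³
  maraging steel: M = 220 kN·m/kg
  alloy steel: M = 103 kN·m/kg
  molybdenum: M = 57.1 kN·m/kg
  brass: M = 31.2 kN·m/kg
  bronze: M = 22.0 kN·m/kg
  borosilicate glass: M = 15.1 kN·m/kg
Highest index: maraging steel.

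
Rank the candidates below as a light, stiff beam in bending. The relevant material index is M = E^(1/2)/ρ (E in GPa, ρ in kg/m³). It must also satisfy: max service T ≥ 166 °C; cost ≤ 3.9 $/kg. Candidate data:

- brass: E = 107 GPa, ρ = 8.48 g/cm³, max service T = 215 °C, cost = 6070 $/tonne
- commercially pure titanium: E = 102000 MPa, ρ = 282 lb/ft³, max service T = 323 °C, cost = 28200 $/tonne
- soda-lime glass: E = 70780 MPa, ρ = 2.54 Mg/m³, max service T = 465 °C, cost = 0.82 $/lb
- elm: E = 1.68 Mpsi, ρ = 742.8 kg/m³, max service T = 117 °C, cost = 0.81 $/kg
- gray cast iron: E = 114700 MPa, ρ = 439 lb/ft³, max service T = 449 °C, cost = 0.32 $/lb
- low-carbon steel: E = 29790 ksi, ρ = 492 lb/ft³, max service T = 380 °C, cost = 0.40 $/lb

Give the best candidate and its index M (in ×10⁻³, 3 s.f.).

soda-lime glass, M = 3.31×10⁻³

Screen on constraints: max service T ≥ 166 °C; cost ≤ 3.9 $/kg. Survivors: soda-lime glass, gray cast iron, low-carbon steel.
Putting every candidate on a common basis:
  soda-lime glass: E = 70.78 GPa, ρ = 2540 kg/m³
  gray cast iron: E = 114.7 GPa, ρ = 7032 kg/m³
  low-carbon steel: E = 205.4 GPa, ρ = 7881 kg/m³
  soda-lime glass: M = 3.31×10⁻³
  low-carbon steel: M = 1.82×10⁻³
  gray cast iron: M = 1.52×10⁻³
Soda-lime glass has the largest M.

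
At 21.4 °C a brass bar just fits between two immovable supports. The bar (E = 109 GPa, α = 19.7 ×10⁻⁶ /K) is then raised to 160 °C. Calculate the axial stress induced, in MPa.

ΔT = 138.6 K. Constrained thermal stress σ = E·α·ΔT = 109.0×10³ MPa × 19.7×10⁻⁶ × 138.6 = 298 MPa (compressive).

298 MPa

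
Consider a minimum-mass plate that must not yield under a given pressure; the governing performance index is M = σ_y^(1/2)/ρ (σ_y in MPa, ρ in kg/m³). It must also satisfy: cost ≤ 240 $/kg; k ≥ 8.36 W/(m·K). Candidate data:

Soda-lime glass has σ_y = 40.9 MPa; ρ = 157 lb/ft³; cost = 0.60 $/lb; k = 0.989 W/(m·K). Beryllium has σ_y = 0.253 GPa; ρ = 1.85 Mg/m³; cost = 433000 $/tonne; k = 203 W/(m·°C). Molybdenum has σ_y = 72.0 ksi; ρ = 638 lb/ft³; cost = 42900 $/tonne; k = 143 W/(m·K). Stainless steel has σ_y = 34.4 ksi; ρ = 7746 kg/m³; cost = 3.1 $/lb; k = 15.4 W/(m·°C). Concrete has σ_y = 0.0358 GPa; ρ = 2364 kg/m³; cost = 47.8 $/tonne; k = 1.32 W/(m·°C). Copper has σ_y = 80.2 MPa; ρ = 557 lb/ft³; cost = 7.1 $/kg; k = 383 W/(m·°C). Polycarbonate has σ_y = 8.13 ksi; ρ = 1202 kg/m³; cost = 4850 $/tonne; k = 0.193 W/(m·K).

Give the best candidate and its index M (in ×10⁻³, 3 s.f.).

molybdenum, M = 2.18×10⁻³

Screen on constraints: cost ≤ 240 $/kg; k ≥ 8.36 W/(m·K). Survivors: molybdenum, stainless steel, copper.
Convert each candidate to consistent units, then evaluate M:
  molybdenum: σ_y = 496.4 MPa, ρ = 10220 kg/m³
  stainless steel: σ_y = 237.2 MPa, ρ = 7746 kg/m³
  copper: σ_y = 80.20 MPa, ρ = 8922 kg/m³
  molybdenum: M = 2.18×10⁻³
  stainless steel: M = 1.99×10⁻³
  copper: M = 1.00×10⁻³
Molybdenum has the largest M.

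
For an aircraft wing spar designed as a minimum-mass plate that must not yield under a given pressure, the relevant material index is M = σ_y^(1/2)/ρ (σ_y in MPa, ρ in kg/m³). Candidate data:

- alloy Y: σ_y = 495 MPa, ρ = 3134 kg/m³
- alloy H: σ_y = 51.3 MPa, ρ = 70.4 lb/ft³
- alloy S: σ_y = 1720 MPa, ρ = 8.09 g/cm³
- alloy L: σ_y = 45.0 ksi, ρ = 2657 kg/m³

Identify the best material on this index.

alloy Y

After converting to SI:
  alloy Y: σ_y = 495.0 MPa, ρ = 3134 kg/m³
  alloy H: σ_y = 51.30 MPa, ρ = 1128 kg/m³
  alloy S: σ_y = 1720 MPa, ρ = 8090 kg/m³
  alloy L: σ_y = 310.3 MPa, ρ = 2657 kg/m³
  alloy Y: M = 7.10×10⁻³
  alloy L: M = 6.63×10⁻³
  alloy H: M = 6.35×10⁻³
  alloy S: M = 5.13×10⁻³
Alloy Y has the largest M.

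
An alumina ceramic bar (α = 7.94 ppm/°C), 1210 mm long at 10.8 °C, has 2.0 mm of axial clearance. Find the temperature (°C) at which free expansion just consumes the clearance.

219 °C

α·L₀·ΔT = 2.0 mm ⇒ ΔT = 2.0 / (7.94×10⁻⁶ × 1210.0) = 208.2 K.
T = 10.8 + 208.2 = 219.0 °C.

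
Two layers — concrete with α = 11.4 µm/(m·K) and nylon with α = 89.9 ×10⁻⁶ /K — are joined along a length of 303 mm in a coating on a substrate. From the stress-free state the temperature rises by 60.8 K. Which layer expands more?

α(concrete) = 11.4×10⁻⁶/K vs α(nylon) = 89.9×10⁻⁶/K.
Higher α expands more for the same ΔT: nylon.

nylon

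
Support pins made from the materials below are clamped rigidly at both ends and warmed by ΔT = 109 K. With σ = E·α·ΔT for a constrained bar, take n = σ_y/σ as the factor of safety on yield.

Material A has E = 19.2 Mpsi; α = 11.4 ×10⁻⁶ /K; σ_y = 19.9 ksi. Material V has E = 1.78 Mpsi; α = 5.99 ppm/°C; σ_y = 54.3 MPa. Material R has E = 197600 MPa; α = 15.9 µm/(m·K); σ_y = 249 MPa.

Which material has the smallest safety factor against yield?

Per material, after unit conversion:
  material A: E = 132.4, α = 11.4, σ_y = 137.2 → σ = 164 MPa, n = 0.834
  material V: E = 12.27, α = 5.99, σ_y = 54.30 → σ = 8.01 MPa, n = 6.78
  material R: E = 197.6, α = 15.9, σ_y = 249.0 → σ = 342 MPa, n = 0.727
Material R has the lowest safety factor, n = 0.727.

material R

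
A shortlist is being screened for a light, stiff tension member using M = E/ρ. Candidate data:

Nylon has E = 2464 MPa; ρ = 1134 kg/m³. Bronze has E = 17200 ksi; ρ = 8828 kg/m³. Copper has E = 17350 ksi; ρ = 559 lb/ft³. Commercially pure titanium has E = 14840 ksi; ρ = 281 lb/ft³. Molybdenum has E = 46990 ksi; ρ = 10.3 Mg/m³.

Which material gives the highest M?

molybdenum

In SI units:
  nylon: E = 2.464 GPa, ρ = 1134 kg/m³
  bronze: E = 118.6 GPa, ρ = 8828 kg/m³
  copper: E = 119.6 GPa, ρ = 8954 kg/m³
  commercially pure titanium: E = 102.3 GPa, ρ = 4501 kg/m³
  molybdenum: E = 324.0 GPa, ρ = 10300 kg/m³
  molybdenum: M = 31.5 MN·m/kg
  commercially pure titanium: M = 22.7 MN·m/kg
  bronze: M = 13.4 MN·m/kg
  copper: M = 13.4 MN·m/kg
  nylon: M = 2.17 MN·m/kg
Molybdenum ranks first.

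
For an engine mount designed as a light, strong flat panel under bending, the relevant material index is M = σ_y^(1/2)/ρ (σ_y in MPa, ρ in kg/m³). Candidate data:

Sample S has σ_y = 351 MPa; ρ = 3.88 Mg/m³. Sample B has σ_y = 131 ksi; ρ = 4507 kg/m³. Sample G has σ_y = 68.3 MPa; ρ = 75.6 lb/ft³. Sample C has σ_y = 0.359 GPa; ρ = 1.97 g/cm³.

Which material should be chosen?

sample C

After converting to SI:
  sample S: σ_y = 351.0 MPa, ρ = 3880 kg/m³
  sample B: σ_y = 903.2 MPa, ρ = 4507 kg/m³
  sample G: σ_y = 68.30 MPa, ρ = 1211 kg/m³
  sample C: σ_y = 359.0 MPa, ρ = 1970 kg/m³
  sample C: M = 9.62×10⁻³
  sample G: M = 6.82×10⁻³
  sample B: M = 6.67×10⁻³
  sample S: M = 4.83×10⁻³
Sample C ranks first.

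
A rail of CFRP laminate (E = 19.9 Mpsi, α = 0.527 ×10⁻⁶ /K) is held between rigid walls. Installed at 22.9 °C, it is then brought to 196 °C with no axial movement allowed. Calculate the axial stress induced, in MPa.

12.5 MPa

E = 19.9 Mpsi = 137.2 GPa.
ΔT = 173.1 K. Constrained thermal stress σ = E·α·ΔT = 137.2×10³ MPa × 0.527×10⁻⁶ × 173.1 = 12.5 MPa (compressive).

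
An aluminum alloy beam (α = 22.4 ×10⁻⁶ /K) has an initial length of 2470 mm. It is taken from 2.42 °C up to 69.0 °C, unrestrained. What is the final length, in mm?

2473.7 mm

ΔT = 69.0 − 2.42 = 66.58 K.
ΔL = α·L₀·ΔT = 22.4×10⁻⁶ × 2470 mm × 66.58 K = 3.68 mm.
L = L₀ + ΔL = 2470 + 3.68 = 2473.7 mm.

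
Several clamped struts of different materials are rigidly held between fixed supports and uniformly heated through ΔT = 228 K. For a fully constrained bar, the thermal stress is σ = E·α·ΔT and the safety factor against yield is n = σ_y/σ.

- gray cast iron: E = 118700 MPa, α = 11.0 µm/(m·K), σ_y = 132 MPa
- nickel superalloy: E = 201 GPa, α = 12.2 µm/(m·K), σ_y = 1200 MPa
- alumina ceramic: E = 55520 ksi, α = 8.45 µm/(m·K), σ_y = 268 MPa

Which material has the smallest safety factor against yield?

alumina ceramic

With everything in SI (GPa, ×10⁻⁶/K, MPa):
  gray cast iron: E = 118.7, α = 11.0, σ_y = 132.0 → σ = 298 MPa, n = 0.443
  nickel superalloy: E = 201.0, α = 12.2, σ_y = 1200 → σ = 559 MPa, n = 2.15
  alumina ceramic: E = 382.8, α = 8.45, σ_y = 268.0 → σ = 737 MPa, n = 0.363
Alumina ceramic has the lowest safety factor, n = 0.363.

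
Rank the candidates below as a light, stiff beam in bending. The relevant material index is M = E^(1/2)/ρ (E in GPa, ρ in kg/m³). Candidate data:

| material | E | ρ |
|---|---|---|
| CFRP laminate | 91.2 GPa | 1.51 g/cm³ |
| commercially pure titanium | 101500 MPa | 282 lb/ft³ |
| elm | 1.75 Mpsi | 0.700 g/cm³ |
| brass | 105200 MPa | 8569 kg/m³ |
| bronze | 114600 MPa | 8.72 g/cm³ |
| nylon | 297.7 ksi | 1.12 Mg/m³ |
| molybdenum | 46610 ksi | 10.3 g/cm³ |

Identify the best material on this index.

Normalizing units and computing the index:
  CFRP laminate: E = 91.20 GPa, ρ = 1510 kg/m³
  commercially pure titanium: E = 101.5 GPa, ρ = 4517 kg/m³
  elm: E = 12.07 GPa, ρ = 700.0 kg/m³
  brass: E = 105.2 GPa, ρ = 8569 kg/m³
  bronze: E = 114.6 GPa, ρ = 8720 kg/m³
  nylon: E = 2.053 GPa, ρ = 1120 kg/m³
  molybdenum: E = 321.4 GPa, ρ = 10300 kg/m³
  CFRP laminate: M = 6.32×10⁻³
  elm: M = 4.96×10⁻³
  commercially pure titanium: M = 2.23×10⁻³
  molybdenum: M = 1.74×10⁻³
  nylon: M = 1.28×10⁻³
  bronze: M = 1.23×10⁻³
  brass: M = 1.20×10⁻³
The maximum is for CFRP laminate.

CFRP laminate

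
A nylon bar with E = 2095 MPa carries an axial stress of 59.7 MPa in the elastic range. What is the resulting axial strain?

0.0285

E = 2095 MPa = 2.095 GPa = 2095 MPa.
ε = σ/E = 59.7 / 2095 = 0.0285.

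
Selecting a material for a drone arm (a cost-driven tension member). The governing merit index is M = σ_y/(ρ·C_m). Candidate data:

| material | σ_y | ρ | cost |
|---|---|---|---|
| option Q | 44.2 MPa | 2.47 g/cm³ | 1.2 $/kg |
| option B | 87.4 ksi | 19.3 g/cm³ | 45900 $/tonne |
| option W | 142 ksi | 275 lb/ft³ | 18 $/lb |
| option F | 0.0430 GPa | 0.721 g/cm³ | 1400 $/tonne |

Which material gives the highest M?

In SI units:
  option Q: σ_y = 44.20 MPa, ρ = 2470 kg/m³, cost = 1.200 $/kg
  option B: σ_y = 602.6 MPa, ρ = 19300 kg/m³, cost = 45.90 $/kg
  option W: σ_y = 979.1 MPa, ρ = 4405 kg/m³, cost = 39.68 $/kg
  option F: σ_y = 43.00 MPa, ρ = 721.0 kg/m³, cost = 1.400 $/kg
  option F: M = 42.6 kN·m per $
  option Q: M = 14.9 kN·m per $
  option W: M = 5.60 kN·m per $
  option B: M = 0.680 kN·m per $
The maximum is for option F.

option F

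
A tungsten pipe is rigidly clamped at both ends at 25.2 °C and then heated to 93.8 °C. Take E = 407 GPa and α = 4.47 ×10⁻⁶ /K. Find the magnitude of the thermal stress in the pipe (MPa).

125 MPa

ΔT = 68.60 K. Constrained thermal stress σ = E·α·ΔT = 407.0×10³ MPa × 4.47×10⁻⁶ × 68.60 = 125 MPa (compressive).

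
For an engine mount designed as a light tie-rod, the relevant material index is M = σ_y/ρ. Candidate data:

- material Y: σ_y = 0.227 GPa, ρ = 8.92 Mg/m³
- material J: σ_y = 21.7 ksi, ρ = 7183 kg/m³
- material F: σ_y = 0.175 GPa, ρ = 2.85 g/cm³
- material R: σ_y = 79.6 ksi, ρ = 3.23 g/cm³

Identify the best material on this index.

Putting every candidate on a common basis:
  material Y: σ_y = 227.0 MPa, ρ = 8920 kg/m³
  material J: σ_y = 149.6 MPa, ρ = 7183 kg/m³
  material F: σ_y = 175.0 MPa, ρ = 2850 kg/m³
  material R: σ_y = 548.8 MPa, ρ = 3230 kg/m³
  material R: M = 170 kN·m/kg
  material F: M = 61.4 kN·m/kg
  material Y: M = 25.4 kN·m/kg
  material J: M = 20.8 kN·m/kg
Highest index: material R.

material R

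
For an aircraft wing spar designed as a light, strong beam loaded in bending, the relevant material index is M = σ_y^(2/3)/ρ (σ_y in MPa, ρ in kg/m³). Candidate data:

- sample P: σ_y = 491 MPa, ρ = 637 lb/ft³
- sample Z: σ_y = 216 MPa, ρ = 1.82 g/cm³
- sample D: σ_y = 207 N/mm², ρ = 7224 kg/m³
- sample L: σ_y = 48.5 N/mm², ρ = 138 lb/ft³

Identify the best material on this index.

Normalizing units and computing the index:
  sample P: σ_y = 491.0 MPa, ρ = 10200 kg/m³
  sample Z: σ_y = 216.0 MPa, ρ = 1820 kg/m³
  sample D: σ_y = 207.0 MPa, ρ = 7224 kg/m³
  sample L: σ_y = 48.50 MPa, ρ = 2211 kg/m³
  sample Z: M = 19.8×10⁻³
  sample P: M = 6.10×10⁻³
  sample L: M = 6.02×10⁻³
  sample D: M = 4.84×10⁻³
Sample Z ranks first.

sample Z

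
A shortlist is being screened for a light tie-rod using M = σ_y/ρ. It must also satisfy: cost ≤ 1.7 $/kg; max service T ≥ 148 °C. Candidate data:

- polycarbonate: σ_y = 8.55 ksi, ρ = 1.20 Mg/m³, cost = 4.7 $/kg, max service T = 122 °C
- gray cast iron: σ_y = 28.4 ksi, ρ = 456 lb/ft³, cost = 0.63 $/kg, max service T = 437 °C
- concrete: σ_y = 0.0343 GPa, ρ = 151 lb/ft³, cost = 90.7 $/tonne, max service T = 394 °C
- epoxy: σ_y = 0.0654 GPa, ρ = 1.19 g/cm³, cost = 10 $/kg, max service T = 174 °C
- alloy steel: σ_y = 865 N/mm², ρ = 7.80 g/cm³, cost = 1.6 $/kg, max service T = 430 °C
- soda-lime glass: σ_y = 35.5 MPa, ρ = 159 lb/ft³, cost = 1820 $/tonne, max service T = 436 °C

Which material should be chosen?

Screen on constraints: cost ≤ 1.7 $/kg; max service T ≥ 148 °C. Survivors: gray cast iron, concrete, alloy steel.
Convert each candidate to consistent units, then evaluate M:
  gray cast iron: σ_y = 195.8 MPa, ρ = 7304 kg/m³
  concrete: σ_y = 34.30 MPa, ρ = 2419 kg/m³
  alloy steel: σ_y = 865.0 MPa, ρ = 7800 kg/m³
  alloy steel: M = 111 kN·m/kg
  gray cast iron: M = 26.8 kN·m/kg
  concrete: M = 14.2 kN·m/kg
Alloy steel has the largest M.

alloy steel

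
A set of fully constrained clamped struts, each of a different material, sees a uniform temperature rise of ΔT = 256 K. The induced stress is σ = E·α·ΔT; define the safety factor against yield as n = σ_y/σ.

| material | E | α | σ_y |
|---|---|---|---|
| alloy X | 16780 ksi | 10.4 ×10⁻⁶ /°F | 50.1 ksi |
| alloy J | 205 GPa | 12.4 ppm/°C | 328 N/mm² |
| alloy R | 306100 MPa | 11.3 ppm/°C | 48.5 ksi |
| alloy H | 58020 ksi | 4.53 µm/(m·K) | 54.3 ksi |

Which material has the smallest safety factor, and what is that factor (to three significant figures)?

alloy R, n = 0.378

With everything in SI (GPa, ×10⁻⁶/K, MPa):
  alloy X: E = 115.7, α = 18.7, σ_y = 345.4 → σ = 554 MPa, n = 0.623
  alloy J: E = 205.0, α = 12.4, σ_y = 328.0 → σ = 651 MPa, n = 0.504
  alloy R: E = 306.1, α = 11.3, σ_y = 334.4 → σ = 885 MPa, n = 0.378
  alloy H: E = 400.0, α = 4.53, σ_y = 374.4 → σ = 464 MPa, n = 0.807
The minimum is alloy R at n = 0.378.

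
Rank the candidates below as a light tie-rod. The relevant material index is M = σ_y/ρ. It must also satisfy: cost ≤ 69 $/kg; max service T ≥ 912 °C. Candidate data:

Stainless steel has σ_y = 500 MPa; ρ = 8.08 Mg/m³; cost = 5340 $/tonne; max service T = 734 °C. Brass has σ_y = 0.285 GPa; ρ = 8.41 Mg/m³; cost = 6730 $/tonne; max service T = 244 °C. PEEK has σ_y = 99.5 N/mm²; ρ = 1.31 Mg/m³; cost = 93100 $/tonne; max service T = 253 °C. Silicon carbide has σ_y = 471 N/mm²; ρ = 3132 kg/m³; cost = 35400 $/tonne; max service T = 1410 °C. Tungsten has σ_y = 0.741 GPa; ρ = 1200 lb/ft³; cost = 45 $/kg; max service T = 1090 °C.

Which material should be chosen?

silicon carbide

Screen on constraints: cost ≤ 69 $/kg; max service T ≥ 912 °C. Survivors: silicon carbide, tungsten.
After converting to SI:
  silicon carbide: σ_y = 471.0 MPa, ρ = 3132 kg/m³
  tungsten: σ_y = 741.0 MPa, ρ = 19220 kg/m³
  silicon carbide: M = 150 kN·m/kg
  tungsten: M = 38.5 kN·m/kg
Highest index: silicon carbide.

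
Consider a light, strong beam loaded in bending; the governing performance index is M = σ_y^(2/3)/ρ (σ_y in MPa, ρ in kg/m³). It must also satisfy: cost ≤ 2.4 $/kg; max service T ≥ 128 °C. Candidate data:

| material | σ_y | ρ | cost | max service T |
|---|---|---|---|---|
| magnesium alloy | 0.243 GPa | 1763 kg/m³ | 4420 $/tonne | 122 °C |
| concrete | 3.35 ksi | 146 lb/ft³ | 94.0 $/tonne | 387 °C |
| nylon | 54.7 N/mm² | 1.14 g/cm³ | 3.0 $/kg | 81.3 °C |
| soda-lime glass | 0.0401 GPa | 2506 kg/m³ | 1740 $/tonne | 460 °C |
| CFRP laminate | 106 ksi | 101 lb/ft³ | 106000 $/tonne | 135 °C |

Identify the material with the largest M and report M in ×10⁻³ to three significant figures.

Screen on constraints: cost ≤ 2.4 $/kg; max service T ≥ 128 °C. Survivors: concrete, soda-lime glass.
Putting every candidate on a common basis:
  concrete: σ_y = 23.10 MPa, ρ = 2339 kg/m³
  soda-lime glass: σ_y = 40.10 MPa, ρ = 2506 kg/m³
  soda-lime glass: M = 4.68×10⁻³
  concrete: M = 3.47×10⁻³
Soda-lime glass has the largest M.

soda-lime glass, M = 4.68×10⁻³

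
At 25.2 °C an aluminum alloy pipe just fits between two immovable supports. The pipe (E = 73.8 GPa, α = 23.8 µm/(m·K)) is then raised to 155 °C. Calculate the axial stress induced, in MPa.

228 MPa

ΔT = 129.8 K. Constrained thermal stress σ = E·α·ΔT = 73.80×10³ MPa × 23.8×10⁻⁶ × 129.8 = 228 MPa (compressive).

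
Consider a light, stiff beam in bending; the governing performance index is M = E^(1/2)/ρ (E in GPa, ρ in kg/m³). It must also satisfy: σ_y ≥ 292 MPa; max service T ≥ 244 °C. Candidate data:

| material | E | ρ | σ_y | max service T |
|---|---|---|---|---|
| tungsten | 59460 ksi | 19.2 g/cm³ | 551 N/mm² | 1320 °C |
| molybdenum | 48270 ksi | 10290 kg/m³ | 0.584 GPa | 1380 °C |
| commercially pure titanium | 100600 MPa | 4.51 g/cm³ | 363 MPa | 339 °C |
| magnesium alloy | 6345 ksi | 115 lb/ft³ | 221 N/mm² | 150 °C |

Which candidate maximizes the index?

commercially pure titanium

Screen on constraints: σ_y ≥ 292 MPa; max service T ≥ 244 °C. Survivors: tungsten, molybdenum, commercially pure titanium.
In SI units:
  tungsten: E = 410.0 GPa, ρ = 19200 kg/m³
  molybdenum: E = 332.8 GPa, ρ = 10290 kg/m³
  commercially pure titanium: E = 100.6 GPa, ρ = 4510 kg/m³
  commercially pure titanium: M = 2.22×10⁻³
  molybdenum: M = 1.77×10⁻³
  tungsten: M = 1.05×10⁻³
Commercially pure titanium has the largest M.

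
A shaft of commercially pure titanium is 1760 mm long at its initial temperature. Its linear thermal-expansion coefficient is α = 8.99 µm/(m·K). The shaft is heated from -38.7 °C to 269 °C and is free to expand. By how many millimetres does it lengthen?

4.87 mm

ΔT = 269 − (-38.7) = 307.7 K.
ΔL = α·L₀·ΔT = 8.99×10⁻⁶ × 1760 mm × 307.7 K = 4.87 mm.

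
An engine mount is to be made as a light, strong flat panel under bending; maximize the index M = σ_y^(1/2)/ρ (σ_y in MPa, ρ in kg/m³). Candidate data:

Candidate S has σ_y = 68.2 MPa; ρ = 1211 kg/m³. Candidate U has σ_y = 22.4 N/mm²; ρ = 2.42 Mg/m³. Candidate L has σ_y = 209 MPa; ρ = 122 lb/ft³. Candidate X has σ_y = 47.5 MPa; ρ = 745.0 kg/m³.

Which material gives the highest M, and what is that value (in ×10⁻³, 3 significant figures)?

candidate X, M = 9.25×10⁻³

In SI units:
  candidate S: σ_y = 68.20 MPa, ρ = 1211 kg/m³
  candidate U: σ_y = 22.40 MPa, ρ = 2420 kg/m³
  candidate L: σ_y = 209.0 MPa, ρ = 1954 kg/m³
  candidate X: σ_y = 47.50 MPa, ρ = 745.0 kg/m³
  candidate X: M = 9.25×10⁻³
  candidate L: M = 7.40×10⁻³
  candidate S: M = 6.82×10⁻³
  candidate U: M = 1.96×10⁻³
The maximum is for candidate X.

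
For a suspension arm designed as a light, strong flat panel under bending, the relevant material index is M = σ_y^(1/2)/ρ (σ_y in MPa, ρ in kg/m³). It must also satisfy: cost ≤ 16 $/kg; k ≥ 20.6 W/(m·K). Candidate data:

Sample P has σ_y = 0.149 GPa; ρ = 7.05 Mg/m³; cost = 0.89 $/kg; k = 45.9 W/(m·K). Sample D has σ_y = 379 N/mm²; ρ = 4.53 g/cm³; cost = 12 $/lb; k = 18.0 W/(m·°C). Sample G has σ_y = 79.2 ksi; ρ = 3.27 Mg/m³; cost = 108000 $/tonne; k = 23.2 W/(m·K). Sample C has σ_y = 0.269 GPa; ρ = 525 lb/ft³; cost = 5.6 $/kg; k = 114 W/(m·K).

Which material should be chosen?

Screen on constraints: cost ≤ 16 $/kg; k ≥ 20.6 W/(m·K). Survivors: sample P, sample C.
After converting to SI:
  sample P: σ_y = 149.0 MPa, ρ = 7050 kg/m³
  sample C: σ_y = 269.0 MPa, ρ = 8410 kg/m³
  sample C: M = 1.95×10⁻³
  sample P: M = 1.73×10⁻³
Highest index: sample C.

sample C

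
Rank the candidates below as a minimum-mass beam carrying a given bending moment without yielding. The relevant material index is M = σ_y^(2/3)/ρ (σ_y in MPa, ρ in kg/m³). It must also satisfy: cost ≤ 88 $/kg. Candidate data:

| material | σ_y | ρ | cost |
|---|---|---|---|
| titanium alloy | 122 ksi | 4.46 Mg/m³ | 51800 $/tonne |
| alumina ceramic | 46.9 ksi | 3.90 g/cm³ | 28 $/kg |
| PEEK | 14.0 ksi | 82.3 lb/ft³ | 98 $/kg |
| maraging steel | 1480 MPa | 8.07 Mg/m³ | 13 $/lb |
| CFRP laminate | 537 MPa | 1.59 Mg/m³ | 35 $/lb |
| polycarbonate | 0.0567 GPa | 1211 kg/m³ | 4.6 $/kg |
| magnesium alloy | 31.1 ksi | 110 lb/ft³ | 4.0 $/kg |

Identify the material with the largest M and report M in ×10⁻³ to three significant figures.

CFRP laminate, M = 41.6×10⁻³

Screen on constraints: cost ≤ 88 $/kg. Survivors: titanium alloy, alumina ceramic, maraging steel, CFRP laminate, polycarbonate, magnesium alloy.
Normalizing units and computing the index:
  titanium alloy: σ_y = 841.2 MPa, ρ = 4460 kg/m³
  alumina ceramic: σ_y = 323.4 MPa, ρ = 3900 kg/m³
  maraging steel: σ_y = 1480 MPa, ρ = 8070 kg/m³
  CFRP laminate: σ_y = 537.0 MPa, ρ = 1590 kg/m³
  polycarbonate: σ_y = 56.70 MPa, ρ = 1211 kg/m³
  magnesium alloy: σ_y = 214.4 MPa, ρ = 1762 kg/m³
  CFRP laminate: M = 41.6×10⁻³
  magnesium alloy: M = 20.3×10⁻³
  titanium alloy: M = 20.0×10⁻³
  maraging steel: M = 16.1×10⁻³
  polycarbonate: M = 12.2×10⁻³
  alumina ceramic: M = 12.1×10⁻³
Highest index: CFRP laminate.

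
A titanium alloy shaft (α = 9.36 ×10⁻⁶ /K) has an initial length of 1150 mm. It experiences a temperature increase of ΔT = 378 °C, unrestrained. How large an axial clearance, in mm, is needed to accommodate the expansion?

ΔL = α·L₀·ΔT = 9.36×10⁻⁶ × 1150 mm × 378.0 K = 4.07 mm.

4.07 mm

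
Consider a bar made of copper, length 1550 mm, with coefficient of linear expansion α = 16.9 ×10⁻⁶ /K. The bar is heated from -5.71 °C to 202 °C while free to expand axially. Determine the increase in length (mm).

5.44 mm

ΔT = 202 − (-5.71) = 207.7 K.
ΔL = α·L₀·ΔT = 16.9×10⁻⁶ × 1550 mm × 207.7 K = 5.44 mm.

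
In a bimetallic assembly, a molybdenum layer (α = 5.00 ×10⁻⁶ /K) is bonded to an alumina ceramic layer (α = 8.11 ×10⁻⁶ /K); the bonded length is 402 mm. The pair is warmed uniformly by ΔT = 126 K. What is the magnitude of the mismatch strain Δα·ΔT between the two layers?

3.92×10⁻⁴

Δα = |5.00 − 8.11|×10⁻⁶/K = 3.11×10⁻⁶/K.
Mismatch strain = Δα·ΔT = 3.11×10⁻⁶ × 126.0 = 3.92×10⁻⁴.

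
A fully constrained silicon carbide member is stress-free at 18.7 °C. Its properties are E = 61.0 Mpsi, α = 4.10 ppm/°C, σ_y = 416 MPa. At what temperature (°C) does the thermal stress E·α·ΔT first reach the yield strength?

260 °C

E = 61.0 Mpsi = 420.6 GPa.
E·α·ΔT = 416.0 MPa ⇒ ΔT = 416.0 / (420.6×10³ × 4.10×10⁻⁶) = 241.2 K.
T = 18.7 + 241.2 = 259.9 °C.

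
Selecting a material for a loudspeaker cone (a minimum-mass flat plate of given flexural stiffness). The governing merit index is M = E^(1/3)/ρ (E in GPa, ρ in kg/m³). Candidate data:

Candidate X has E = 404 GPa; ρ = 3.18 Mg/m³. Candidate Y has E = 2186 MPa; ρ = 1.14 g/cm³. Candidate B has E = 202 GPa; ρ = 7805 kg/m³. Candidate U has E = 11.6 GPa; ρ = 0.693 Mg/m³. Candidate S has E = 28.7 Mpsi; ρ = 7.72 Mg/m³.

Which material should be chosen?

candidate U

Putting every candidate on a common basis:
  candidate X: E = 404.0 GPa, ρ = 3180 kg/m³
  candidate Y: E = 2.186 GPa, ρ = 1140 kg/m³
  candidate B: E = 202.0 GPa, ρ = 7805 kg/m³
  candidate U: E = 11.60 GPa, ρ = 693.0 kg/m³
  candidate S: E = 197.9 GPa, ρ = 7720 kg/m³
  candidate U: M = 3.27×10⁻³
  candidate X: M = 2.32×10⁻³
  candidate Y: M = 1.14×10⁻³
  candidate S: M = 0.755×10⁻³
  candidate B: M = 0.752×10⁻³
Highest index: candidate U.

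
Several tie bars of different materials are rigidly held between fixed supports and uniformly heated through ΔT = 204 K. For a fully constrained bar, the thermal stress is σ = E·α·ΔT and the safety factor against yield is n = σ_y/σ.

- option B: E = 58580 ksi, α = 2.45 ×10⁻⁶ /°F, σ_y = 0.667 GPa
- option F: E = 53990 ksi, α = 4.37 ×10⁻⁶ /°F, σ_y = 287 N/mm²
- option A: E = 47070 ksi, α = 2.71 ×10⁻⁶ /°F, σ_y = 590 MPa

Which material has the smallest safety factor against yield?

option F

In consistent units (E in GPa, α in ×10⁻⁶/K, σ_y in MPa):
  option B: E = 403.9, α = 4.41, σ_y = 667.0 → σ = 363 MPa, n = 1.84
  option F: E = 372.2, α = 7.87, σ_y = 287.0 → σ = 597 MPa, n = 0.480
  option A: E = 324.5, α = 4.88, σ_y = 590.0 → σ = 323 MPa, n = 1.83
The minimum is option F at n = 0.480.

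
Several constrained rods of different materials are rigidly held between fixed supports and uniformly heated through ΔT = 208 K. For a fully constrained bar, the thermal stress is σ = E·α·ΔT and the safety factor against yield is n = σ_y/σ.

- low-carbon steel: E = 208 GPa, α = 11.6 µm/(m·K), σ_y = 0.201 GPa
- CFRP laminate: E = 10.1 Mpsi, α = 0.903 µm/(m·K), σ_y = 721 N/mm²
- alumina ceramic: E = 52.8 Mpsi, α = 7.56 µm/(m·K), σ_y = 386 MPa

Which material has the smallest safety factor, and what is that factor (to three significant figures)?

In consistent units (E in GPa, α in ×10⁻⁶/K, σ_y in MPa):
  low-carbon steel: E = 208.0, α = 11.6, σ_y = 201.0 → σ = 502 MPa, n = 0.401
  CFRP laminate: E = 69.64, α = 0.903, σ_y = 721.0 → σ = 13.1 MPa, n = 55.1
  alumina ceramic: E = 364.0, α = 7.56, σ_y = 386.0 → σ = 572 MPa, n = 0.674
The minimum is low-carbon steel at n = 0.401.

low-carbon steel, n = 0.401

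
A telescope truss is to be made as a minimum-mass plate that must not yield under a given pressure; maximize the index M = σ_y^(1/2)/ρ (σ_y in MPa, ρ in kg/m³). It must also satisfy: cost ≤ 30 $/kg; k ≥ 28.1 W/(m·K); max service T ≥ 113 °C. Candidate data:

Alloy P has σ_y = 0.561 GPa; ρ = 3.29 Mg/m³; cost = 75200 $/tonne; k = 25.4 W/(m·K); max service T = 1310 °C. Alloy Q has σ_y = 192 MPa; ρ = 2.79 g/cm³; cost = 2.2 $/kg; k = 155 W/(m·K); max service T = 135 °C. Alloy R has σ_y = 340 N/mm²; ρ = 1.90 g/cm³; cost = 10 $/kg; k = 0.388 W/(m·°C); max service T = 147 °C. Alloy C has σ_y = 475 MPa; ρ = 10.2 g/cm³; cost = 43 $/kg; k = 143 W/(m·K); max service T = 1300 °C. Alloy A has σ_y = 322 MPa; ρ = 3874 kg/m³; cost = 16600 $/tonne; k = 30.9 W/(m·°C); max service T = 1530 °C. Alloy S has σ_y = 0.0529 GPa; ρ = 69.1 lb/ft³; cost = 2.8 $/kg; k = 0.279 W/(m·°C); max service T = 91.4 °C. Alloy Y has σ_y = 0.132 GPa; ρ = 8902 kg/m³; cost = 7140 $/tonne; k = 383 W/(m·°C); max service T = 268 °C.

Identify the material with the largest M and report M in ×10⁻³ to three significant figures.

alloy Q, M = 4.97×10⁻³

Screen on constraints: cost ≤ 30 $/kg; k ≥ 28.1 W/(m·K); max service T ≥ 113 °C. Survivors: alloy Q, alloy A, alloy Y.
Normalizing units and computing the index:
  alloy Q: σ_y = 192.0 MPa, ρ = 2790 kg/m³
  alloy A: σ_y = 322.0 MPa, ρ = 3874 kg/m³
  alloy Y: σ_y = 132.0 MPa, ρ = 8902 kg/m³
  alloy Q: M = 4.97×10⁻³
  alloy A: M = 4.63×10⁻³
  alloy Y: M = 1.29×10⁻³
Alloy Q has the largest M.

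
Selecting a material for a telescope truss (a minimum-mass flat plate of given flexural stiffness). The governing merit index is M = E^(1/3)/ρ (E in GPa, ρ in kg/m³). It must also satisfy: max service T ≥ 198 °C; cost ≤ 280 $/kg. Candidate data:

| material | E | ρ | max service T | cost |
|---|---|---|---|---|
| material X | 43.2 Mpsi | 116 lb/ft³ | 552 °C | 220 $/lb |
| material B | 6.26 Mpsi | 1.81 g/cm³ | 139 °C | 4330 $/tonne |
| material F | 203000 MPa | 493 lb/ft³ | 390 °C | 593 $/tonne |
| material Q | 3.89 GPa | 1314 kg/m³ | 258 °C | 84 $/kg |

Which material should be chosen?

Screen on constraints: max service T ≥ 198 °C; cost ≤ 280 $/kg. Survivors: material F, material Q.
In SI units:
  material F: E = 203.0 GPa, ρ = 7897 kg/m³
  material Q: E = 3.890 GPa, ρ = 1314 kg/m³
  material Q: M = 1.20×10⁻³
  material F: M = 0.744×10⁻³
The maximum is for material Q.

material Q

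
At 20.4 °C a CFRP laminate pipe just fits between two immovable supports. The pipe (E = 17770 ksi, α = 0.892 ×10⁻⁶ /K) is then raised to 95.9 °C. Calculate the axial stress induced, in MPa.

E = 17770 ksi = 122.5 GPa.
ΔT = 75.50 K. Constrained thermal stress σ = E·α·ΔT = 122.5×10³ MPa × 0.892×10⁻⁶ × 75.50 = 8.25 MPa (compressive).

8.25 MPa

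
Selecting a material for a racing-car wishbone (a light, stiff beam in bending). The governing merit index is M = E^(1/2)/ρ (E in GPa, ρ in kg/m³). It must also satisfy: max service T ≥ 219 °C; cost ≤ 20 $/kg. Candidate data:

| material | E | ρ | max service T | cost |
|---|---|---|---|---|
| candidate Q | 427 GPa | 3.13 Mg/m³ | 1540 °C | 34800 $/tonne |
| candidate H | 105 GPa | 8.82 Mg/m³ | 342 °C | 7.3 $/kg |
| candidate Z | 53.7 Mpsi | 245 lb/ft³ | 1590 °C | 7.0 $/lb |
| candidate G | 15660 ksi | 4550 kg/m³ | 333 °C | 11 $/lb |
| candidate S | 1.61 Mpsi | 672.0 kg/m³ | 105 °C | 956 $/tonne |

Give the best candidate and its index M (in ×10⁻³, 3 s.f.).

candidate Z, M = 4.90×10⁻³

Screen on constraints: max service T ≥ 219 °C; cost ≤ 20 $/kg. Survivors: candidate H, candidate Z.
Convert each candidate to consistent units, then evaluate M:
  candidate H: E = 105.0 GPa, ρ = 8820 kg/m³
  candidate Z: E = 370.2 GPa, ρ = 3925 kg/m³
  candidate Z: M = 4.90×10⁻³
  candidate H: M = 1.16×10⁻³
Highest index: candidate Z.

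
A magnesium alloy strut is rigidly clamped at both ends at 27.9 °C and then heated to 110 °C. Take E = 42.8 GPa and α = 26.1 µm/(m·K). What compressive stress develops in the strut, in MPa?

ΔT = 82.10 K. Constrained thermal stress σ = E·α·ΔT = 42.80×10³ MPa × 26.1×10⁻⁶ × 82.10 = 91.7 MPa (compressive).

91.7 MPa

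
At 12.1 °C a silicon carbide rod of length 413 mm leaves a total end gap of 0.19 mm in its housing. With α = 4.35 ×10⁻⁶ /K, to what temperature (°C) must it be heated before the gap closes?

α·L₀·ΔT = 0.19 mm ⇒ ΔT = 0.19 / (4.35×10⁻⁶ × 413.0) = 105.8 K.
T = 12.1 + 105.8 = 117.9 °C.

118 °C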